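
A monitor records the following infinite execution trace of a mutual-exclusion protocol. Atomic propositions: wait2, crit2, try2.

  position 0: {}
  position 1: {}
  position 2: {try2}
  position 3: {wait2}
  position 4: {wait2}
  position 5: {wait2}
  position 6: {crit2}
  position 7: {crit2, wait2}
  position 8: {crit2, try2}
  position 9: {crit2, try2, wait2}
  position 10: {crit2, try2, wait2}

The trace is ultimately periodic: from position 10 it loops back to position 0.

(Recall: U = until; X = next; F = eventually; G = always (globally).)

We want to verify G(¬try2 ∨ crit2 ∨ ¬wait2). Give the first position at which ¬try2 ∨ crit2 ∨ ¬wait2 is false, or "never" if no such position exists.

never

¬try2 ∨ crit2 ∨ ¬wait2 holds at every position 0..10, and those are all the positions the trace ever visits, so the invariant G(¬try2 ∨ crit2 ∨ ¬wait2) is never violated.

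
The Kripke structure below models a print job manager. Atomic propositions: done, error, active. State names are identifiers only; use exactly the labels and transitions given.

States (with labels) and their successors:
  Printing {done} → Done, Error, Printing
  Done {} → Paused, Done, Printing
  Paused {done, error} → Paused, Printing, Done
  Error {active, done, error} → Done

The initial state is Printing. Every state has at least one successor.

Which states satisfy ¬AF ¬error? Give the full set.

States satisfying ¬error: {Printing, Done}.
States satisfying AF ¬error: {Printing, Done, Error}.
States satisfying ¬AF ¬error: {Paused}.

{Paused}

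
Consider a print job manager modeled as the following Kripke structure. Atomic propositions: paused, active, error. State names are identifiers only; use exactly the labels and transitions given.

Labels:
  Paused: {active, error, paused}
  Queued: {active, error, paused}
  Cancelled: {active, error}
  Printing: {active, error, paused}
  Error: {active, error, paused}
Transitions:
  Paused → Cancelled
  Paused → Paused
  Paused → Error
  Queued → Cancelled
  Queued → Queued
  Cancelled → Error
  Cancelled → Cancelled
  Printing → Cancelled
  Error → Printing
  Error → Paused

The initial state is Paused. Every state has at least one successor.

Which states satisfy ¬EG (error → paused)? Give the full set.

{Cancelled, Printing}

States satisfying error → paused: {Paused, Queued, Printing, Error}.
States satisfying EG (error → paused): {Paused, Queued, Error}.
States satisfying ¬EG (error → paused): {Cancelled, Printing}.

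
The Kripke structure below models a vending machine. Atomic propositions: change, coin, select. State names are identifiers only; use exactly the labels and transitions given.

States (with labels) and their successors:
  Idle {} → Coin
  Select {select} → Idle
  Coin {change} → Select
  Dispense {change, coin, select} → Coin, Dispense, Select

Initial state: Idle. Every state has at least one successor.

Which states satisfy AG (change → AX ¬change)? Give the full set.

{Idle, Select, Coin}

States satisfying change → AX ¬change: {Idle, Select, Coin}.
States satisfying AG (change → AX ¬change): {Idle, Select, Coin}.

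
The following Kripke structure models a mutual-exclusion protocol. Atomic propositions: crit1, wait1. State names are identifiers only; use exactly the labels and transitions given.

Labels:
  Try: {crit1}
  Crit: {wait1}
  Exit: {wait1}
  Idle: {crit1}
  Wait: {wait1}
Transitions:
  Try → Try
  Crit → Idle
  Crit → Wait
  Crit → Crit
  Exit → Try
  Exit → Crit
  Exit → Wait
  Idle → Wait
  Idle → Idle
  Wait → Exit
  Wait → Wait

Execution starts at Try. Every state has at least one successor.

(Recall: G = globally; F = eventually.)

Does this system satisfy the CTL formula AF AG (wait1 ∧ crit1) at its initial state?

States satisfying AG (wait1 ∧ crit1): ∅.
States satisfying AF AG (wait1 ∧ crit1): ∅.
There is a path from Try along which AG (wait1 ∧ crit1) never holds.
Try ∉ Sat(AF AG (wait1 ∧ crit1)).

Violated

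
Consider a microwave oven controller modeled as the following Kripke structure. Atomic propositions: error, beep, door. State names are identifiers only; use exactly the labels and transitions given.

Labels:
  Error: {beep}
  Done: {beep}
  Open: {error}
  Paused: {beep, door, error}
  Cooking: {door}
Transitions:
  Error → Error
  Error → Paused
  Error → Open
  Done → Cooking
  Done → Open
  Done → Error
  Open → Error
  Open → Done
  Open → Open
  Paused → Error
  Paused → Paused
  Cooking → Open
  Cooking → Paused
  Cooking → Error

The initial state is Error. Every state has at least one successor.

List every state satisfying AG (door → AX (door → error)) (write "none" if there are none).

{Error, Done, Open, Paused, Cooking}

States satisfying door → AX (door → error): {Error, Done, Open, Paused, Cooking}.
States satisfying AG (door → AX (door → error)): {Error, Done, Open, Paused, Cooking}.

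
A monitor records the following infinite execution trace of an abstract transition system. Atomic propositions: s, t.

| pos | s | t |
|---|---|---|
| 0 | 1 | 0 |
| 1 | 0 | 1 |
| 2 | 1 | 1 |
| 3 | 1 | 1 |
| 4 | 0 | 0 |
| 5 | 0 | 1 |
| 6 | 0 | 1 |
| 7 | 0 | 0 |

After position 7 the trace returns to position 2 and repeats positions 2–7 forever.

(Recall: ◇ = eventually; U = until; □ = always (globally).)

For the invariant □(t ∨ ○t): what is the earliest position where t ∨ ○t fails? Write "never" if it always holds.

never

t ∨ ○t holds at every position 0..7, and those are all the positions the trace ever visits, so the invariant □(t ∨ ○t) is never violated.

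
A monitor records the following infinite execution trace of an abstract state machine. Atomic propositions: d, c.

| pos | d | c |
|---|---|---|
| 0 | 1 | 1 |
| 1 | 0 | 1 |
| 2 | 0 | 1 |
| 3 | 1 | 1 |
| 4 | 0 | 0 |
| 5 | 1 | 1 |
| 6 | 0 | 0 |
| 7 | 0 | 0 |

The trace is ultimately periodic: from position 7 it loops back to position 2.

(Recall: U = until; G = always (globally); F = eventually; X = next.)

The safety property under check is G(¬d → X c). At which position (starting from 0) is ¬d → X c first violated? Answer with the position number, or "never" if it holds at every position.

Check ¬d → X c at each position in order: 0 ✓, 1 ✓, 2 ✓, 3 ✓, 4 ✓, 5 ✓.
At position 6 the labels are {} and the next position 7 has {}, so ¬d → X c is false there. This is the first violation.

6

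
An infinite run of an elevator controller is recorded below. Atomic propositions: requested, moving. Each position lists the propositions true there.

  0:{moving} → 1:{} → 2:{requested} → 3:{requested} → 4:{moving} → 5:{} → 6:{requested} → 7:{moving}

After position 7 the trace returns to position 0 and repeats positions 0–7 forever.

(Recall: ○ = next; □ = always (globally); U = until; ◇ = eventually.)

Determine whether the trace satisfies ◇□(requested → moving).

□(requested → moving) is false at every position 0..7, so it never becomes true and ◇□(requested → moving) fails.

No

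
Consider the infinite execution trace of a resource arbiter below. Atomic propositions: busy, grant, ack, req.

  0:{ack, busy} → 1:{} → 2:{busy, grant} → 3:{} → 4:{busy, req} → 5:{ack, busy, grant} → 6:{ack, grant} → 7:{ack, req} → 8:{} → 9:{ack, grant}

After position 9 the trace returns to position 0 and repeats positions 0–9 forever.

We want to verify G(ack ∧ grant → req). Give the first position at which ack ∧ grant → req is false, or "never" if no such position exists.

Check ack ∧ grant → req at each position in order: 0 ✓, 1 ✓, 2 ✓, 3 ✓, 4 ✓.
At position 5 the labels are {ack, busy, grant}, so ack ∧ grant → req is false there. This is the first violation.

5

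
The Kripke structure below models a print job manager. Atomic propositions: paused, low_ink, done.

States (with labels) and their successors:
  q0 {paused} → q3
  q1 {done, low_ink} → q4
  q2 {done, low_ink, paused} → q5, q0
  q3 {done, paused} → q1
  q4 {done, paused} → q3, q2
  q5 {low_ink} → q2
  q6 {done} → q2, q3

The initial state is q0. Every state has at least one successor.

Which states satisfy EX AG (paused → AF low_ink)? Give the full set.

{q0, q1, q2, q3, q4, q5, q6}

States satisfying AG (paused → AF low_ink): {q0, q1, q2, q3, q4, q5, q6}.
States satisfying EX AG (paused → AF low_ink): {q0, q1, q2, q3, q4, q5, q6}.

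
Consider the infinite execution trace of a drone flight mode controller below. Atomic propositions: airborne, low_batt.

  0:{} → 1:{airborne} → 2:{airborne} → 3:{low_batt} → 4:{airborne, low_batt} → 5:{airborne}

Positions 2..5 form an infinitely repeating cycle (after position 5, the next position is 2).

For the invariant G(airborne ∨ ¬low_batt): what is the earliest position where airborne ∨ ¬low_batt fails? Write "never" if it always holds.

Check airborne ∨ ¬low_batt at each position in order: 0 ✓, 1 ✓, 2 ✓.
At position 3 the labels are {low_batt}, so airborne ∨ ¬low_batt is false there. This is the first violation.

3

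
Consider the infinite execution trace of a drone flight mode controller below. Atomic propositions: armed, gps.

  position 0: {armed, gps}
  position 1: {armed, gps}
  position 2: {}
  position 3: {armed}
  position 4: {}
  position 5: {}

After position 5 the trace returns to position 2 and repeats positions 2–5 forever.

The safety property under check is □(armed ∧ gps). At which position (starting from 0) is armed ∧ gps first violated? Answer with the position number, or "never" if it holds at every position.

Check armed ∧ gps at each position in order: 0 ✓, 1 ✓.
At position 2 the labels are {}, so armed ∧ gps is false there. This is the first violation.

2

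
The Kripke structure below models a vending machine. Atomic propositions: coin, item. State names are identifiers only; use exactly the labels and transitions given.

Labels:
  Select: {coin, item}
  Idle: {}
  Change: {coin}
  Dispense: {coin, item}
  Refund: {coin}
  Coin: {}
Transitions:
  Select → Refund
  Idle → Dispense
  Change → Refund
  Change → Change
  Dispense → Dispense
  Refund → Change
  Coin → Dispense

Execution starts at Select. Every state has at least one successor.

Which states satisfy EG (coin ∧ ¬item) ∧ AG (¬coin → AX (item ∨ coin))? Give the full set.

{Change, Refund}

States satisfying coin ∧ ¬item: {Change, Refund}.
States satisfying EG (coin ∧ ¬item): {Change, Refund}.
States satisfying ¬coin → AX (item ∨ coin): {Select, Idle, Change, Dispense, Refund, Coin}.
States satisfying AG (¬coin → AX (item ∨ coin)): {Select, Idle, Change, Dispense, Refund, Coin}.
States satisfying EG (coin ∧ ¬item) ∧ AG (¬coin → AX (item ∨ coin)): {Change, Refund}.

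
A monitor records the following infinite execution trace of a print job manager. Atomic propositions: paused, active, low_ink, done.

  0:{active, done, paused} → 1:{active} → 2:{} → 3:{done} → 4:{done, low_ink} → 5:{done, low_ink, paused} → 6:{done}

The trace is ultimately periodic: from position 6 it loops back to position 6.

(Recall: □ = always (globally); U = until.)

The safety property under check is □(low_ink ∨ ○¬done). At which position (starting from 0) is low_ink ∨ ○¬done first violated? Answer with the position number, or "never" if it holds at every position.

Check low_ink ∨ ○¬done at each position in order: 0 ✓, 1 ✓.
At position 2 the labels are {} and the next position 3 has {done}, so low_ink ∨ ○¬done is false there. This is the first violation.

2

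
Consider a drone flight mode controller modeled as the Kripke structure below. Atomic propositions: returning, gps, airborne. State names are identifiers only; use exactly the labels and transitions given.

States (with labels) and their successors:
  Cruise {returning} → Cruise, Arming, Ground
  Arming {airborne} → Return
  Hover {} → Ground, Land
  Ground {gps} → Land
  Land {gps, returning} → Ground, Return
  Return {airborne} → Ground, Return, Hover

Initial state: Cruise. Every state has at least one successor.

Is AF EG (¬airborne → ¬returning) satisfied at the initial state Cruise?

States satisfying EG (¬airborne → ¬returning): {Arming, Return}.
States satisfying AF EG (¬airborne → ¬returning): {Arming, Return}.
There is a path from Cruise along which EG (¬airborne → ¬returning) never holds.
Cruise ∉ Sat(AF EG (¬airborne → ¬returning)).

No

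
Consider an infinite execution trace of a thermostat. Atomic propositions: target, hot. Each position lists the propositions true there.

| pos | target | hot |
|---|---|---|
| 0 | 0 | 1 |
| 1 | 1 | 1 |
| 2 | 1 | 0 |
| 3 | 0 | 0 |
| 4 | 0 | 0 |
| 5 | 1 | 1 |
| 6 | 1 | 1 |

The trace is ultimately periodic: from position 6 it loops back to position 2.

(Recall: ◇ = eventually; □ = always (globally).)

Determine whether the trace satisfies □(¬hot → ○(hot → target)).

Holds

¬hot → ○(hot → target) holds at every position 0..6, and those are all positions ever visited, so □(¬hot → ○(hot → target)) holds.
Positions where ¬hot holds: 2, 3, 4.
Check ○(hot → target) at each: 2→ok, 3→ok, 4→ok.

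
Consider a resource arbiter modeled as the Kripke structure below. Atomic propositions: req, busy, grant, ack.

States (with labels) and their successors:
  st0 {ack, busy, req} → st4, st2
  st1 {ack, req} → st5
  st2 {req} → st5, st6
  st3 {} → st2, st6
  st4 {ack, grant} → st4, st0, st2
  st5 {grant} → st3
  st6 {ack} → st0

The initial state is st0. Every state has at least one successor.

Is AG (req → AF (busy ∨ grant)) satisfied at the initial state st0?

Holds

States satisfying req → AF (busy ∨ grant): {st0, st1, st2, st3, st4, st5, st6}.
States satisfying AG (req → AF (busy ∨ grant)): {st0, st1, st2, st3, st4, st5, st6}.
Every state reachable from st0 satisfies req → AF (busy ∨ grant).
st0 ∈ Sat(AG (req → AF (busy ∨ grant))).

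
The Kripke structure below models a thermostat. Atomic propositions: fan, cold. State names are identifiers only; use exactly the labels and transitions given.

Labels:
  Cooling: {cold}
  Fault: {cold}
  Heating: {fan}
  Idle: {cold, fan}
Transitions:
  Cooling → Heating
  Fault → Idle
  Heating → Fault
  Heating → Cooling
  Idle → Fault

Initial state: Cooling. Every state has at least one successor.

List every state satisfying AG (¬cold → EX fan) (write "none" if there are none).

{Fault, Idle}

States satisfying ¬cold → EX fan: {Cooling, Fault, Idle}.
States satisfying AG (¬cold → EX fan): {Fault, Idle}.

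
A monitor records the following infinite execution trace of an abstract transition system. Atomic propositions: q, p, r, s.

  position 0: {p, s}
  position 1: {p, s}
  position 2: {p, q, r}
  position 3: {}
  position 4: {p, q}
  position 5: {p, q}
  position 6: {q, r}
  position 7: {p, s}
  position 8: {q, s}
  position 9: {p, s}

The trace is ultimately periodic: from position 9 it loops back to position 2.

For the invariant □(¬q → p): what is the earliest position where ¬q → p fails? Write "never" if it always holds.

3

Check ¬q → p at each position in order: 0 ✓, 1 ✓, 2 ✓.
At position 3 the labels are {}, so ¬q → p is false there. This is the first violation.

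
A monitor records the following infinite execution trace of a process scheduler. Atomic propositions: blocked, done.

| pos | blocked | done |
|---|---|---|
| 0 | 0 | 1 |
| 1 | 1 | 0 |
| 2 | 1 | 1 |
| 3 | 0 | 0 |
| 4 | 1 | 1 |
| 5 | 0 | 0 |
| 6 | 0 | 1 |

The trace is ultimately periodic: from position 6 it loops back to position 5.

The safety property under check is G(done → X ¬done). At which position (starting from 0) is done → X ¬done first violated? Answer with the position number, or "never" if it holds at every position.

done → X ¬done holds at every position 0..6, and those are all the positions the trace ever visits, so the invariant G(done → X ¬done) is never violated.

never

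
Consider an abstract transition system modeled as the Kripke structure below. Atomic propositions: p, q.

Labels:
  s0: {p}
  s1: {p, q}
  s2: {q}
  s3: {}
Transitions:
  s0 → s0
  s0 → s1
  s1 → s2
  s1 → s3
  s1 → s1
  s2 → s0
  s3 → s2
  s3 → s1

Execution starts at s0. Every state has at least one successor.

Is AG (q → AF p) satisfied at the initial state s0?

Satisfied

States satisfying q → AF p: {s0, s1, s2, s3}.
States satisfying AG (q → AF p): {s0, s1, s2, s3}.
Every state reachable from s0 satisfies q → AF p.
s0 ∈ Sat(AG (q → AF p)).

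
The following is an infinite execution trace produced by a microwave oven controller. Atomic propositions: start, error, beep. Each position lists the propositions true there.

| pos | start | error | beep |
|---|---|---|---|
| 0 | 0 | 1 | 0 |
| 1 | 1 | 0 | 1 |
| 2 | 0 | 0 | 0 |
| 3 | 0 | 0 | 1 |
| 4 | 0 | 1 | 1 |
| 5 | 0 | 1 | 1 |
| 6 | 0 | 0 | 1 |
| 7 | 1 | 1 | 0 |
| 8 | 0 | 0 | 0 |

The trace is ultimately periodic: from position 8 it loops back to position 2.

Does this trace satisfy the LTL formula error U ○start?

Walking from position 0: ○start first holds at position 0, and error holds at every earlier position along the way, so error U ○start holds.

Holds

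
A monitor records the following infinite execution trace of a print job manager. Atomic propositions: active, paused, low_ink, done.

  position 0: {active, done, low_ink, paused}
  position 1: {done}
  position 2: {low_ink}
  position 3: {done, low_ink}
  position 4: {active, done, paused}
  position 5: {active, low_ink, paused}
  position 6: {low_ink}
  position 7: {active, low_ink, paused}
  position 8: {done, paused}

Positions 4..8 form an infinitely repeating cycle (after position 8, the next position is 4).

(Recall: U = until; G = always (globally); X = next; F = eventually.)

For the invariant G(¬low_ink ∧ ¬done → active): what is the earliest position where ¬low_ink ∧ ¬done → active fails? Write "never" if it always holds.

¬low_ink ∧ ¬done → active holds at every position 0..8, and those are all the positions the trace ever visits, so the invariant G(¬low_ink ∧ ¬done → active) is never violated.

never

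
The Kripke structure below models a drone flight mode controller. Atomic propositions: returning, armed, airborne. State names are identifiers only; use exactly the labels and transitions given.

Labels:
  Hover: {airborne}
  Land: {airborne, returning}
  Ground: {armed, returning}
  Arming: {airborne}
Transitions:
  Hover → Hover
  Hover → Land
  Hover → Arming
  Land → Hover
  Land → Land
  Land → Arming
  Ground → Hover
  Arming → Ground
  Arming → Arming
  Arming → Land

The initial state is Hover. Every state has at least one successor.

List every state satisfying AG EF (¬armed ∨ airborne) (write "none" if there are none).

{Hover, Land, Ground, Arming}

States satisfying EF (¬armed ∨ airborne): {Hover, Land, Ground, Arming}.
States satisfying AG EF (¬armed ∨ airborne): {Hover, Land, Ground, Arming}.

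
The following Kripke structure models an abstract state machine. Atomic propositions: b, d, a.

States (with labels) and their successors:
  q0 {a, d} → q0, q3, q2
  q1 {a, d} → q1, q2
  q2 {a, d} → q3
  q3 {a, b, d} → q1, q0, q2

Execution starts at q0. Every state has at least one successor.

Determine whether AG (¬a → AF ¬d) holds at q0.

States satisfying ¬a → AF ¬d: {q0, q1, q2, q3}.
States satisfying AG (¬a → AF ¬d): {q0, q1, q2, q3}.
Every state reachable from q0 satisfies ¬a → AF ¬d.
q0 ∈ Sat(AG (¬a → AF ¬d)).

Yes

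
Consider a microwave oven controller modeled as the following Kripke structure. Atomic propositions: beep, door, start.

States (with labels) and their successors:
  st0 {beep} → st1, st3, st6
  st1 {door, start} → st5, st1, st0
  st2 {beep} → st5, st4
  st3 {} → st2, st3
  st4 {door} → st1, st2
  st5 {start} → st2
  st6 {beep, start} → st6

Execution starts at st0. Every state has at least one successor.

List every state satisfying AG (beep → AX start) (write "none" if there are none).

States satisfying beep → AX start: {st1, st3, st4, st5, st6}.
States satisfying AG (beep → AX start): {st6}.

{st6}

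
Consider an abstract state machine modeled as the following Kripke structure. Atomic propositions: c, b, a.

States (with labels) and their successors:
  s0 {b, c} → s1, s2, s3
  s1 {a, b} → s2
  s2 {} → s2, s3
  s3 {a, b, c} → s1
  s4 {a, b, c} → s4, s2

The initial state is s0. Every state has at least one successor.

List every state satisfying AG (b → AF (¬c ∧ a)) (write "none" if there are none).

States satisfying b → AF (¬c ∧ a): {s1, s2, s3}.
States satisfying AG (b → AF (¬c ∧ a)): {s1, s2, s3}.

{s1, s2, s3}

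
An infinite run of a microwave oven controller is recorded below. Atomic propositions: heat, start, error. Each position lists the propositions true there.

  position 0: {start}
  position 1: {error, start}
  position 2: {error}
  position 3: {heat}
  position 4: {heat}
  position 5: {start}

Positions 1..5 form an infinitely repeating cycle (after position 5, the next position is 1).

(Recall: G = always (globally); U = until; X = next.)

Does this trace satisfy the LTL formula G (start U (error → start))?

No

start U (error → start) must hold at every position from 0 onward. It fails at position 2, so G (start U (error → start)) is false.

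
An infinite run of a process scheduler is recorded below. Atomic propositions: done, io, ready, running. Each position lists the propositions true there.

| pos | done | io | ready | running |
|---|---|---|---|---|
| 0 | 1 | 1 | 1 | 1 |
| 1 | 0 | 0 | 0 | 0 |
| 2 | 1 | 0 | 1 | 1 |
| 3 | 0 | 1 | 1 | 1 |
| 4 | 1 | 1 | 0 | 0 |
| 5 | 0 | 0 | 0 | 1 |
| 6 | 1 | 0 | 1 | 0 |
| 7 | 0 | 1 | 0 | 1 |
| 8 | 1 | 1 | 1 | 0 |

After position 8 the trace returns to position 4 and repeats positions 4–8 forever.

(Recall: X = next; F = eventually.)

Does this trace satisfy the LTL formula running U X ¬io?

Satisfied

Walking from position 0: X ¬io first holds at position 0, and running holds at every earlier position along the way, so running U X ¬io holds.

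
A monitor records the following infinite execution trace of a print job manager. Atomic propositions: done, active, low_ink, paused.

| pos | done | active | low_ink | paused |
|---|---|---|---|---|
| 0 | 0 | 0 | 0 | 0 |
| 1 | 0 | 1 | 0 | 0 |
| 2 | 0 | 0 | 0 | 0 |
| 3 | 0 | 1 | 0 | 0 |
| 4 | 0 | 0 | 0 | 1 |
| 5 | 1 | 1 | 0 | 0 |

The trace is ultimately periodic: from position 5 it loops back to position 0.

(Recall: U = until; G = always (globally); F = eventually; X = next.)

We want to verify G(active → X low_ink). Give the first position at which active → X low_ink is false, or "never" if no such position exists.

Check active → X low_ink at each position in order: 0 ✓.
At position 1 the labels are {active} and the next position 2 has {}, so active → X low_ink is false there. This is the first violation.

1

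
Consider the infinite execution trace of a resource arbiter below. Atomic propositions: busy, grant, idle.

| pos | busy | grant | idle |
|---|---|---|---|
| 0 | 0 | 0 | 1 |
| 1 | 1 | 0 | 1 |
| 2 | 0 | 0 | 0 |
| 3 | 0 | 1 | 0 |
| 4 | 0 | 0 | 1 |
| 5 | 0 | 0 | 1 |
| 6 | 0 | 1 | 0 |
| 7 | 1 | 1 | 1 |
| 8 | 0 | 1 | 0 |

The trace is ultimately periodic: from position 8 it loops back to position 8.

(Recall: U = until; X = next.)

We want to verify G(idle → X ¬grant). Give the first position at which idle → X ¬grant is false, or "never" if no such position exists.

Check idle → X ¬grant at each position in order: 0 ✓, 1 ✓, 2 ✓, 3 ✓, 4 ✓.
At position 5 the labels are {idle} and the next position 6 has {grant}, so idle → X ¬grant is false there. This is the first violation.

5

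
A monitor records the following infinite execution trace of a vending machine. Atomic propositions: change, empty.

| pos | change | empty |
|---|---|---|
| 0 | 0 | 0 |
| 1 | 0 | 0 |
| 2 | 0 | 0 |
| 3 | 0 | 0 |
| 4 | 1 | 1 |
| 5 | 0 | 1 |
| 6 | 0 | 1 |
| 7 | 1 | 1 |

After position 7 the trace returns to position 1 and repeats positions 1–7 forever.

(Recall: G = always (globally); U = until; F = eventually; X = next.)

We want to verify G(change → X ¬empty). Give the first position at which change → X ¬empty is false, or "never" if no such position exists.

Check change → X ¬empty at each position in order: 0 ✓, 1 ✓, 2 ✓, 3 ✓.
At position 4 the labels are {change, empty} and the next position 5 has {empty}, so change → X ¬empty is false there. This is the first violation.

4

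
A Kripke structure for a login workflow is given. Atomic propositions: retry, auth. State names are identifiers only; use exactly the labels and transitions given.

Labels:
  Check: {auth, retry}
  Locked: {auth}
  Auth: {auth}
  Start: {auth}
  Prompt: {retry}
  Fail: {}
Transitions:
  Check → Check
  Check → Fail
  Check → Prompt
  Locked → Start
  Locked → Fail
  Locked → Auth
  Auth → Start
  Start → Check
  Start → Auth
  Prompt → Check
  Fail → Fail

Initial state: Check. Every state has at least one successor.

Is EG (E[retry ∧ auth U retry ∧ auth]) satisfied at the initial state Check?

States satisfying E[retry ∧ auth U retry ∧ auth]: {Check}.
States satisfying EG (E[retry ∧ auth U retry ∧ auth]): {Check}.
Check ∈ Sat(EG (E[retry ∧ auth U retry ∧ auth])).

Satisfied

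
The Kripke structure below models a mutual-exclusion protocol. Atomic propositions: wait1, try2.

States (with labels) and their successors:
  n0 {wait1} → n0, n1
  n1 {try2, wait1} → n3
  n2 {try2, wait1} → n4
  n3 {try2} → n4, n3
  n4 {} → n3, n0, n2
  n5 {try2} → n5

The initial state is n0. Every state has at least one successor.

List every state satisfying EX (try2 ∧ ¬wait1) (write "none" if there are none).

States satisfying try2 ∧ ¬wait1: {n3, n5}.
States satisfying EX (try2 ∧ ¬wait1): {n1, n3, n4, n5}.

{n1, n3, n4, n5}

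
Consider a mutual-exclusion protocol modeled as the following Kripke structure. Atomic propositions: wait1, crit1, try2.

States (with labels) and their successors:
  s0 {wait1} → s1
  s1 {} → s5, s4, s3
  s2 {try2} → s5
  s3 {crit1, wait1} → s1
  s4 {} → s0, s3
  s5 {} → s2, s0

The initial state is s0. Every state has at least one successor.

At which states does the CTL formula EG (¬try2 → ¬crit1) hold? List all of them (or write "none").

States satisfying ¬try2 → ¬crit1: {s0, s1, s2, s4, s5}.
States satisfying EG (¬try2 → ¬crit1): {s0, s1, s2, s4, s5}.

{s0, s1, s2, s4, s5}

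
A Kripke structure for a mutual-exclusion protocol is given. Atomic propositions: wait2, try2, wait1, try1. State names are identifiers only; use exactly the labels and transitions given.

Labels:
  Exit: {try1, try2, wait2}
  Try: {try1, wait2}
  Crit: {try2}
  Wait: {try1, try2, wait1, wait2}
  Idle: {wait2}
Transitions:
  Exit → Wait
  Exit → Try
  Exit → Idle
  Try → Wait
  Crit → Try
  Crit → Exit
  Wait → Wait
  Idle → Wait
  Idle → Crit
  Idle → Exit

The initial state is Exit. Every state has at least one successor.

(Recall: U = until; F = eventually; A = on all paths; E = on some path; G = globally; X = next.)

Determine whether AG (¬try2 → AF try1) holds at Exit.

States satisfying ¬try2 → AF try1: {Exit, Try, Crit, Wait, Idle}.
States satisfying AG (¬try2 → AF try1): {Exit, Try, Crit, Wait, Idle}.
Every state reachable from Exit satisfies ¬try2 → AF try1.
Exit ∈ Sat(AG (¬try2 → AF try1)).

Satisfied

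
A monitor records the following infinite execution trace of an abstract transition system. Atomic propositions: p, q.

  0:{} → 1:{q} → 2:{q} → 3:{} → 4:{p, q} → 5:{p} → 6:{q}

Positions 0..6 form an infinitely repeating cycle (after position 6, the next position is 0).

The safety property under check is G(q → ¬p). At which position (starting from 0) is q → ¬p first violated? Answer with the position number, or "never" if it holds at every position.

4

Check q → ¬p at each position in order: 0 ✓, 1 ✓, 2 ✓, 3 ✓.
At position 4 the labels are {p, q}, so q → ¬p is false there. This is the first violation.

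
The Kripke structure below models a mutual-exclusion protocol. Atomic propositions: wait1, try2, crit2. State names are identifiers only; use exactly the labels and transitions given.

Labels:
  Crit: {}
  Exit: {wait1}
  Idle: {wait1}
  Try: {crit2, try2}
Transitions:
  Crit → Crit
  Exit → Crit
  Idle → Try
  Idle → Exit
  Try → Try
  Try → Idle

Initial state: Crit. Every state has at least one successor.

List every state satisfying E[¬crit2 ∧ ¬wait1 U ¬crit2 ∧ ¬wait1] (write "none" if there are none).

States satisfying ¬crit2 ∧ ¬wait1: {Crit}.
States satisfying E[¬crit2 ∧ ¬wait1 U ¬crit2 ∧ ¬wait1]: {Crit}.

{Crit}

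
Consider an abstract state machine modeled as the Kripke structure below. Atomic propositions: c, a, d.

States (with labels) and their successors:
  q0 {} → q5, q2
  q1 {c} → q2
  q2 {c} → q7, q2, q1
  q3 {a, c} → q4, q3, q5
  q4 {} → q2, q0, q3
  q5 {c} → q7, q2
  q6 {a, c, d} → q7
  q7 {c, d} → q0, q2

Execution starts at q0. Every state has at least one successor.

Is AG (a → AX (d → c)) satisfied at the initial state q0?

States satisfying a → AX (d → c): {q0, q1, q2, q3, q4, q5, q6, q7}.
States satisfying AG (a → AX (d → c)): {q0, q1, q2, q3, q4, q5, q6, q7}.
Every state reachable from q0 satisfies a → AX (d → c).
q0 ∈ Sat(AG (a → AX (d → c))).

Satisfied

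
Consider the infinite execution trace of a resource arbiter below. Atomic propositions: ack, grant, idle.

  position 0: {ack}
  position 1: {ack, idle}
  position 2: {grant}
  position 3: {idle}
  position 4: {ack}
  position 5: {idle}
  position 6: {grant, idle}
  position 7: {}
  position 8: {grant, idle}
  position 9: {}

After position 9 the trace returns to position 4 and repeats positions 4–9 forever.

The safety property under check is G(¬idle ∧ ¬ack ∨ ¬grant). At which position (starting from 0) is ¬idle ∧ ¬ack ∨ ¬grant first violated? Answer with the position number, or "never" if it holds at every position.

6

Check ¬idle ∧ ¬ack ∨ ¬grant at each position in order: 0 ✓, 1 ✓, 2 ✓, 3 ✓, 4 ✓, 5 ✓.
At position 6 the labels are {grant, idle}, so ¬idle ∧ ¬ack ∨ ¬grant is false there. This is the first violation.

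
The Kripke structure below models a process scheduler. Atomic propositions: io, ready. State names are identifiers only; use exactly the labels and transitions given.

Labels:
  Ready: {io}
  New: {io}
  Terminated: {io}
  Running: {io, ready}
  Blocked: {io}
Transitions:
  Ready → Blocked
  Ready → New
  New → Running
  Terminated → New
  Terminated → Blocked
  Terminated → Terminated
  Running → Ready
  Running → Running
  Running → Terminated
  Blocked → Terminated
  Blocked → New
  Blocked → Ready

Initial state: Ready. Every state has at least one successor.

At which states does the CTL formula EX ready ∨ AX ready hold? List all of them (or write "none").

{New, Running}

States satisfying ready: {Running}.
States satisfying EX ready: {New, Running}.
States satisfying AX ready: {New}.
States satisfying EX ready ∨ AX ready: {New, Running}.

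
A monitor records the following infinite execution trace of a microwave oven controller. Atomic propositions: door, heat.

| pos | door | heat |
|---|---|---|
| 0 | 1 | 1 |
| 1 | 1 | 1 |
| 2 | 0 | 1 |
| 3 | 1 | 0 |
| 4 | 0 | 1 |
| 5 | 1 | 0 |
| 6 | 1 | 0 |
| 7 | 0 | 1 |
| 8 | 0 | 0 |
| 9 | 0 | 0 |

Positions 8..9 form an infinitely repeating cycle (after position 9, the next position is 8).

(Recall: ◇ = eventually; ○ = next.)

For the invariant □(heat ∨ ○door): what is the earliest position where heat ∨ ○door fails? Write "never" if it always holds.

3

Check heat ∨ ○door at each position in order: 0 ✓, 1 ✓, 2 ✓.
At position 3 the labels are {door} and the next position 4 has {heat}, so heat ∨ ○door is false there. This is the first violation.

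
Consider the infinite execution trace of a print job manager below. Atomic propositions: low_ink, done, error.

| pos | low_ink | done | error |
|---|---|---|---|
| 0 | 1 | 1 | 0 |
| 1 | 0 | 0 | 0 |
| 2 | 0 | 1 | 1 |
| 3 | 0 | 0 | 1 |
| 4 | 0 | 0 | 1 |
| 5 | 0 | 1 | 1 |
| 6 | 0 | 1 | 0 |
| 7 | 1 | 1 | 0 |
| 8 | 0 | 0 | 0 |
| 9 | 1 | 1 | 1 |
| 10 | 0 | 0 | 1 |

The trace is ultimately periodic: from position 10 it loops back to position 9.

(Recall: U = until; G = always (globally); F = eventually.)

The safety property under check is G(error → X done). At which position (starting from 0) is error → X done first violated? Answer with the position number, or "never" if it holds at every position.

2

Check error → X done at each position in order: 0 ✓, 1 ✓.
At position 2 the labels are {done, error} and the next position 3 has {error}, so error → X done is false there. This is the first violation.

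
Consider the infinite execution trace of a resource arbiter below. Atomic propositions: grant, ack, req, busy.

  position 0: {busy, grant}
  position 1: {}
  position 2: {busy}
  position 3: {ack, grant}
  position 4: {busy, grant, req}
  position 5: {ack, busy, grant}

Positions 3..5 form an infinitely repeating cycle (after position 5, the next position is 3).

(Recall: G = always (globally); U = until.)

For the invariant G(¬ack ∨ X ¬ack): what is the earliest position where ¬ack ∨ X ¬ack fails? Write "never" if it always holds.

5

Check ¬ack ∨ X ¬ack at each position in order: 0 ✓, 1 ✓, 2 ✓, 3 ✓, 4 ✓.
At position 5 the labels are {ack, busy, grant} and the next position 3 has {ack, grant}, so ¬ack ∨ X ¬ack is false there. This is the first violation.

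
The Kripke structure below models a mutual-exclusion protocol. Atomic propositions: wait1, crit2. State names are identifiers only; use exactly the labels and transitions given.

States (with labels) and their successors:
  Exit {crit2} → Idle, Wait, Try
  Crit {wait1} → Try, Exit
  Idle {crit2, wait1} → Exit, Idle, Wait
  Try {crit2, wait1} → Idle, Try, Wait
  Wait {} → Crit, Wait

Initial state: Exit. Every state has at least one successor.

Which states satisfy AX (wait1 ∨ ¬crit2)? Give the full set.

States satisfying wait1 ∨ ¬crit2: {Crit, Idle, Try, Wait}.
States satisfying AX (wait1 ∨ ¬crit2): {Exit, Try, Wait}.

{Exit, Try, Wait}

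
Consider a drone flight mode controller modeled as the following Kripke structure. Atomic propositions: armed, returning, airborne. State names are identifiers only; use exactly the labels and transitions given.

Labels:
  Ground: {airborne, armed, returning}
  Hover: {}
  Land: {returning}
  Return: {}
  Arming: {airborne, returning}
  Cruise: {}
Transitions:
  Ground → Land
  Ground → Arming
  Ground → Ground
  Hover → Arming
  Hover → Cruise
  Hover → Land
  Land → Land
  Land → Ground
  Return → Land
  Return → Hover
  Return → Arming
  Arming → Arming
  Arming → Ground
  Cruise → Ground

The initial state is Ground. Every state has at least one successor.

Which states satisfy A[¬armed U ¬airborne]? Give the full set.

States satisfying ¬armed: {Hover, Land, Return, Arming, Cruise}.
States satisfying ¬airborne: {Hover, Land, Return, Cruise}.
States satisfying A[¬armed U ¬airborne]: {Hover, Land, Return, Cruise}.

{Hover, Land, Return, Cruise}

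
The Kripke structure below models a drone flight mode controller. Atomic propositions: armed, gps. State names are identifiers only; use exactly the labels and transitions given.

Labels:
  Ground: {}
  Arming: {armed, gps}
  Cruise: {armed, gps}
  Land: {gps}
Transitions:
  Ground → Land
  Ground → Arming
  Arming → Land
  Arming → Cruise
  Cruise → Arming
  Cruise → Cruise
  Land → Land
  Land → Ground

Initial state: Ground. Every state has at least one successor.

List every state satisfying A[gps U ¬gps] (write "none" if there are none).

States satisfying gps: {Arming, Cruise, Land}.
States satisfying ¬gps: {Ground}.
States satisfying A[gps U ¬gps]: {Ground}.

{Ground}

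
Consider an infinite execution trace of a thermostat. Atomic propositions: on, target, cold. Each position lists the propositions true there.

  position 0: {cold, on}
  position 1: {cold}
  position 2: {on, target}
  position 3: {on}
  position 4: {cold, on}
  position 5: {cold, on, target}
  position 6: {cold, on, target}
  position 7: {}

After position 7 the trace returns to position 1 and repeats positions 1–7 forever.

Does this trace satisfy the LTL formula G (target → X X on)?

target → X X on must hold at every position from 0 onward. It fails at position 5, so G (target → X X on) is false.
Positions where target holds: 2, 5, 6.
Check X X on at each: 2→ok, 5→fails, 6→fails.

No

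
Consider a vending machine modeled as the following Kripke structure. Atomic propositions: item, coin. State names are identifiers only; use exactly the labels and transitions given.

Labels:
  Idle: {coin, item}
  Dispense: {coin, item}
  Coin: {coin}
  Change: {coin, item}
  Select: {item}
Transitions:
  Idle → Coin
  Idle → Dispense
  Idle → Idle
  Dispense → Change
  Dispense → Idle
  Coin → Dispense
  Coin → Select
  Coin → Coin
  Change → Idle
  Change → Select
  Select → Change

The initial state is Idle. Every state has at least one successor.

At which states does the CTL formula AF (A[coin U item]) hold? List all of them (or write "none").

{Idle, Dispense, Change, Select}

States satisfying A[coin U item]: {Idle, Dispense, Change, Select}.
States satisfying AF (A[coin U item]): {Idle, Dispense, Change, Select}.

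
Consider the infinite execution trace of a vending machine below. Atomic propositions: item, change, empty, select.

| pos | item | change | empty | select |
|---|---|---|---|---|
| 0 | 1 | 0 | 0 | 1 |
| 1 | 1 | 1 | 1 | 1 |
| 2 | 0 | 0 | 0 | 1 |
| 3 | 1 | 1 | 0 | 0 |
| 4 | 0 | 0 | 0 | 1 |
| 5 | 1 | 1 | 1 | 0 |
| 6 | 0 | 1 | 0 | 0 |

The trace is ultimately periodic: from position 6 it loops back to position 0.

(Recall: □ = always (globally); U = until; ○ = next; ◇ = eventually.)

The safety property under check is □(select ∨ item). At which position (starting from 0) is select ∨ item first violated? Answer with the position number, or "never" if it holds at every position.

6

Check select ∨ item at each position in order: 0 ✓, 1 ✓, 2 ✓, 3 ✓, 4 ✓, 5 ✓.
At position 6 the labels are {change}, so select ∨ item is false there. This is the first violation.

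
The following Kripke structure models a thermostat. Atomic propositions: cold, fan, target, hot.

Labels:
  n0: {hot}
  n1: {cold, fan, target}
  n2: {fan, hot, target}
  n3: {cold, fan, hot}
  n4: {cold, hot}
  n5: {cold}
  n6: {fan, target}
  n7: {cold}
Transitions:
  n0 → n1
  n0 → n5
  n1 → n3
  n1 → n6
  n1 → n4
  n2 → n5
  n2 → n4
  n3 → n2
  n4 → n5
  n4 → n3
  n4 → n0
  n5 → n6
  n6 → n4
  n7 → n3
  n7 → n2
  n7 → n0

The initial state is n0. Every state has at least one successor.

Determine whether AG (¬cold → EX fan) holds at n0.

States satisfying ¬cold → EX fan: {n0, n1, n3, n4, n5, n7}.
States satisfying AG (¬cold → EX fan): ∅.
n2 is reachable from n0 and violates ¬cold → EX fan, so AG fails at n0.
n0 ∉ Sat(AG (¬cold → EX fan)).

No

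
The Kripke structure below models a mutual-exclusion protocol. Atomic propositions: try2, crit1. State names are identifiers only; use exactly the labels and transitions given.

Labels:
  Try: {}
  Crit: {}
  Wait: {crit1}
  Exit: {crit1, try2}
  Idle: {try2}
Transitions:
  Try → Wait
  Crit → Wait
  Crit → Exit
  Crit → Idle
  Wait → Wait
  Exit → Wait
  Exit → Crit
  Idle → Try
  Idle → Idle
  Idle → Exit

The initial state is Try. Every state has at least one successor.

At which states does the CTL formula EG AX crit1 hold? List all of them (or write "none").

States satisfying AX crit1: {Try, Wait}.
States satisfying EG AX crit1: {Try, Wait}.

{Try, Wait}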